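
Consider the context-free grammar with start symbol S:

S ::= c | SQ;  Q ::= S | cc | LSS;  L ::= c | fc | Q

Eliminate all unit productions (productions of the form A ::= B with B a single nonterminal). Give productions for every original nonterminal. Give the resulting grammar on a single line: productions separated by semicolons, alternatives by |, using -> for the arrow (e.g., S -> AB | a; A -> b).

Unit productions: L->Q, Q->S.
Unit pairs (A ⇒* B via units): (L,Q), (L,S), (Q,S).
S: inherits non-unit rules of {S} → SQ | c.
L: inherits non-unit rules of {L, Q, S} → LSS | SQ | c | cc | fc.
Q: inherits non-unit rules of {Q, S} → LSS | SQ | c | cc.

S -> c | SQ; L -> c | SQ | cc | fc | LSS; Q -> c | SQ | cc | LSS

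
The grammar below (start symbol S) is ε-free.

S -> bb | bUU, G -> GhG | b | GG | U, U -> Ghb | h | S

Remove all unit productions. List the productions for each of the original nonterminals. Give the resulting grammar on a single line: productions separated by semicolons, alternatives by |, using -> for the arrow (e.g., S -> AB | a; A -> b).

Unit productions: G->U, U->S.
Unit pairs (A ⇒* B via units): (G,S), (G,U), (U,S).
S: inherits non-unit rules of {S} → bUU | bb.
G: inherits non-unit rules of {G, S, U} → GG | GhG | Ghb | b | bUU | bb | h.
U: inherits non-unit rules of {S, U} → Ghb | bUU | bb | h.

S -> bb | bUU; G -> b | h | GG | bb | GhG | Ghb | bUU; U -> h | bb | Ghb | bUU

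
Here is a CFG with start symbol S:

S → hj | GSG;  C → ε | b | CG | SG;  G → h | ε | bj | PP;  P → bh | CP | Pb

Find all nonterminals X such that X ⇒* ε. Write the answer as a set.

{C, G}

Directly nullable (have an ε-rule): {C, G}.
Not nullable: P, S — each has a terminal in every rule's right-hand side or depends on a non-nullable symbol.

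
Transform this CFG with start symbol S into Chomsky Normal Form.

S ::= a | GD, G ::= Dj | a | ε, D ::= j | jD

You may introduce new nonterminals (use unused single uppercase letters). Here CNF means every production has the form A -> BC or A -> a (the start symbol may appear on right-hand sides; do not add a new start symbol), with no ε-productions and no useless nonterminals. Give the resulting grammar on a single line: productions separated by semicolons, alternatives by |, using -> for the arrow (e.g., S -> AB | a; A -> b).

Nullable: {G}; after ε-elimination: S -> D | a | GD; D -> j | jD; G -> a | Dj.
After unit-elimination: S -> a | j | GD | jD; D -> j | jD; G -> a | Dj.
TERM: introduce A -> j and substitute in every rule of length ≥2.

S -> a | j | AD | GD; A -> j; D -> j | AD; G -> a | DA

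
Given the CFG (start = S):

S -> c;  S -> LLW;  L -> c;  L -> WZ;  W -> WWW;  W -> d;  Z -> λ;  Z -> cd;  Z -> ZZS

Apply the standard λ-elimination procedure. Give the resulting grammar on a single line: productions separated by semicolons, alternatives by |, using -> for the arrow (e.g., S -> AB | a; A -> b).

S -> c | LLW; L -> W | c | WZ; W -> d | WWW; Z -> S | ZS | cd | ZZS

Nullable set: {Z}.
L -> WZ: Z nullable, giving W | WZ.
Drop Z -> λ.
Z -> ZZS: Z, Z nullable, giving S | ZS | ZZS.
Unchanged (no nullable symbols): S -> LLW; S -> c; L -> c; W -> WWW; W -> d; Z -> cd.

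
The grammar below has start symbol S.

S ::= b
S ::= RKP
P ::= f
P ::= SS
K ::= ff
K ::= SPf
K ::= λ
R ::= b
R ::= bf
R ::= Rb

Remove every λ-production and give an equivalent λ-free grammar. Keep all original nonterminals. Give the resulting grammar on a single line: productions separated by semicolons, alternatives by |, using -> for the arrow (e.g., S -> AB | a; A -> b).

S -> b | RP | RKP; K -> ff | SPf; P -> f | SS; R -> b | Rb | bf

Nullable set: {K}.
S -> RKP: K nullable, giving RKP | RP.
Drop K -> λ.
Unchanged (no nullable symbols): S -> b; K -> SPf; K -> ff; P -> SS; P -> f; R -> Rb; R -> b; R -> bf.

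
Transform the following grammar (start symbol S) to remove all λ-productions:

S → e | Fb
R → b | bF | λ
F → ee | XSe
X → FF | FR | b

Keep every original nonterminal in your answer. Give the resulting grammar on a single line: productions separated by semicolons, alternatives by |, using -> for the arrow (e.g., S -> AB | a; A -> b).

S -> e | Fb; F -> ee | XSe; R -> b | bF; X -> F | b | FF | FR

Nullable set: {R}.
Drop R -> λ.
X -> FR: R nullable, giving F | FR.
Unchanged (no nullable symbols): S -> Fb; S -> e; F -> XSe; F -> ee; R -> b; R -> bF; X -> FF; X -> b.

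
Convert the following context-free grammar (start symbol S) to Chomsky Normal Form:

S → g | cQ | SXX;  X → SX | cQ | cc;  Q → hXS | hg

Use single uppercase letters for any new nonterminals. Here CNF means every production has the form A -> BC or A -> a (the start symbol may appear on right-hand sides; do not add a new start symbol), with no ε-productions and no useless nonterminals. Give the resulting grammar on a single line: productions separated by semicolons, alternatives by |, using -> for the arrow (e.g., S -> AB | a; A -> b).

S -> g | CQ | SE; A -> h; B -> g; C -> c; D -> XS; E -> XX; Q -> AB | AD; X -> CC | CQ | SX

No ε-productions.
No unit productions to eliminate.
TERM: introduce C -> c, B -> g, A -> h and substitute in every rule of length ≥2.
BIN: Q -> AXS becomes Q -> AD, D -> XS; S -> SXX becomes S -> SE, E -> XX.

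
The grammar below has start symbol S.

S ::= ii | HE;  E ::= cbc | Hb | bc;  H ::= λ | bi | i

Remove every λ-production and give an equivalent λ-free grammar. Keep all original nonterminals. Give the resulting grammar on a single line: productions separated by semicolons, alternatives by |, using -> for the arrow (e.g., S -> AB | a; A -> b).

S -> E | HE | ii; E -> b | Hb | bc | cbc; H -> i | bi

Nullable set: {H}.
S -> HE: H nullable, giving E | HE.
E -> Hb: H nullable, giving Hb | b.
Drop H -> λ.
Unchanged (no nullable symbols): S -> ii; E -> bc; E -> cbc; H -> bi; H -> i.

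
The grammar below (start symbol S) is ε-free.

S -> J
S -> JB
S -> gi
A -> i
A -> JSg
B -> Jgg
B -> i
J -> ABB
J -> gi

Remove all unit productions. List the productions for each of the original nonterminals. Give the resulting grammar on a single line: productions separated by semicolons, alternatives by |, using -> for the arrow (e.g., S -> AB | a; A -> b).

S -> JB | gi | ABB; A -> i | JSg; B -> i | Jgg; J -> gi | ABB

Unit productions: S->J.
Unit pairs (A ⇒* B via units): (S,J).
S: inherits non-unit rules of {J, S} → ABB | JB | gi.
A: inherits non-unit rules of {A} → JSg | i.
B: inherits non-unit rules of {B} → Jgg | i.
J: inherits non-unit rules of {J} → ABB | gi.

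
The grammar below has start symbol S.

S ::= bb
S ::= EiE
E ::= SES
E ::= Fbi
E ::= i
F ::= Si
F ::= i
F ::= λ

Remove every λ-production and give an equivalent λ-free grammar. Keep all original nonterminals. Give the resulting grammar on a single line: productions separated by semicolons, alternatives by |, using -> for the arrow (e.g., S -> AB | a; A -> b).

S -> bb | EiE; E -> i | bi | Fbi | SES; F -> i | Si

Nullable set: {F}.
E -> Fbi: F nullable, giving Fbi | bi.
Drop F -> λ.
Unchanged (no nullable symbols): S -> EiE; S -> bb; E -> SES; E -> i; F -> Si; F -> i.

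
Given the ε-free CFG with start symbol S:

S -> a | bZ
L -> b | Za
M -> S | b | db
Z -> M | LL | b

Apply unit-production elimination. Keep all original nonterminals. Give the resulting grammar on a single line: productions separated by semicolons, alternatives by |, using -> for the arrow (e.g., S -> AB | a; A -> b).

S -> a | bZ; L -> b | Za; M -> a | b | bZ | db; Z -> a | b | LL | bZ | db

Unit productions: M->S, Z->M.
Unit pairs (A ⇒* B via units): (M,S), (Z,M), (Z,S).
S: inherits non-unit rules of {S} → a | bZ.
L: inherits non-unit rules of {L} → Za | b.
M: inherits non-unit rules of {M, S} → a | b | bZ | db.
Z: inherits non-unit rules of {M, S, Z} → LL | a | b | bZ | db.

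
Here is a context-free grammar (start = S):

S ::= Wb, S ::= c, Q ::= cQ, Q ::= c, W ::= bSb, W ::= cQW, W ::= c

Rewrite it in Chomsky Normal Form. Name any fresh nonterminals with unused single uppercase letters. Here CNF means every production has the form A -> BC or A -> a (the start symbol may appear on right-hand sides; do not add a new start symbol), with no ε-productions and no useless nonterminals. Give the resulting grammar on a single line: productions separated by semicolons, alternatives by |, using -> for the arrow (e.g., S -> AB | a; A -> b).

S -> c | WB; A -> c; B -> b; C -> QW; D -> SB; Q -> c | AQ; W -> c | AC | BD

No ε-productions.
No unit productions to eliminate.
TERM: introduce B -> b, A -> c and substitute in every rule of length ≥2.
BIN: W -> AQW becomes W -> AC, C -> QW; W -> BSB becomes W -> BD, D -> SB.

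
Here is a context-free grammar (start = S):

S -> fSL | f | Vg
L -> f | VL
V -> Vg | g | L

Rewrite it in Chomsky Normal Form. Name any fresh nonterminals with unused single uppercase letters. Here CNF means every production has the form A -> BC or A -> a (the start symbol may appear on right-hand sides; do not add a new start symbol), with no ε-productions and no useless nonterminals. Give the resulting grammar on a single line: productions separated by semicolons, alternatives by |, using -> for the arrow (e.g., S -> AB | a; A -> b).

No ε-productions.
After unit-elimination: S -> f | Vg | fSL; L -> f | VL; V -> f | g | VL | Vg.
TERM: introduce B -> f, A -> g and substitute in every rule of length ≥2.
BIN: S -> BSL becomes S -> BC, C -> SL.

S -> f | BC | VA; A -> g; B -> f; C -> SL; L -> f | VL; V -> f | g | VA | VL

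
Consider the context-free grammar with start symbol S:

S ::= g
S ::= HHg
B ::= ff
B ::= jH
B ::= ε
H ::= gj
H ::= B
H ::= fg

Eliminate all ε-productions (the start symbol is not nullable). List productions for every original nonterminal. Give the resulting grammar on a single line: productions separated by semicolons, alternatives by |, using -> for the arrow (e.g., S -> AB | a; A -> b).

S -> g | Hg | HHg; B -> j | ff | jH; H -> B | fg | gj

Nullable set: {B, H}.
S -> HHg: H, H nullable, giving HHg | Hg | g.
Drop B -> ε.
B -> jH: H nullable, giving j | jH.
H -> B: B nullable, giving B.
Unchanged (no nullable symbols): S -> g; B -> ff; H -> fg; H -> gj.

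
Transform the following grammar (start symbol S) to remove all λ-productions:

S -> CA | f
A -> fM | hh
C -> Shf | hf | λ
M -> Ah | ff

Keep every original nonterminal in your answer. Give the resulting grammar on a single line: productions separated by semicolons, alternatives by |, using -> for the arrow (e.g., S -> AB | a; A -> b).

S -> A | f | CA; A -> fM | hh; C -> hf | Shf; M -> Ah | ff

Nullable set: {C}.
S -> CA: C nullable, giving A | CA.
Drop C -> λ.
Unchanged (no nullable symbols): S -> f; A -> fM; A -> hh; C -> Shf; C -> hf; M -> Ah; M -> ff.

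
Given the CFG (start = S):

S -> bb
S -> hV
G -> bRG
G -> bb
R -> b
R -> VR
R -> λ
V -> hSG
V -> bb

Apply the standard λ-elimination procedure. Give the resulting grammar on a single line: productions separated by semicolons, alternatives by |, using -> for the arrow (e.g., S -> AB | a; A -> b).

S -> bb | hV; G -> bG | bb | bRG; R -> V | b | VR; V -> bb | hSG

Nullable set: {R}.
G -> bRG: R nullable, giving bG | bRG.
Drop R -> λ.
R -> VR: R nullable, giving V | VR.
Unchanged (no nullable symbols): S -> bb; S -> hV; G -> bb; R -> b; V -> bb; V -> hSG.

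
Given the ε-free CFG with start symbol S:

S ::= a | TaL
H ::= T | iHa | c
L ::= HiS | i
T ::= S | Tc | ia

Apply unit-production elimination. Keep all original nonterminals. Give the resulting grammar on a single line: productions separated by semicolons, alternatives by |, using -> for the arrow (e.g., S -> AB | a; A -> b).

Unit productions: H->T, T->S.
Unit pairs (A ⇒* B via units): (H,S), (H,T), (T,S).
S: inherits non-unit rules of {S} → TaL | a.
H: inherits non-unit rules of {H, S, T} → TaL | Tc | a | c | iHa | ia.
L: inherits non-unit rules of {L} → HiS | i.
T: inherits non-unit rules of {S, T} → TaL | Tc | a | ia.

S -> a | TaL; H -> a | c | Tc | ia | TaL | iHa; L -> i | HiS; T -> a | Tc | ia | TaL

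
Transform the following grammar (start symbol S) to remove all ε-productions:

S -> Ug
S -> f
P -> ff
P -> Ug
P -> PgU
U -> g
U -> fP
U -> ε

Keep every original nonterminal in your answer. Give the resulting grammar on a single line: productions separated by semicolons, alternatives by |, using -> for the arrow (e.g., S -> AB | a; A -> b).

Nullable set: {U}.
S -> Ug: U nullable, giving Ug | g.
P -> PgU: U nullable, giving Pg | PgU.
P -> Ug: U nullable, giving Ug | g.
Drop U -> ε.
Unchanged (no nullable symbols): S -> f; P -> ff; U -> fP; U -> g.

S -> f | g | Ug; P -> g | Pg | Ug | ff | PgU; U -> g | fP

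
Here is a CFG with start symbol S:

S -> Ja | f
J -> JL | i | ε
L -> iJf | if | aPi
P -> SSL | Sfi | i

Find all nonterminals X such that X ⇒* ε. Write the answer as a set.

{J}

Directly nullable (have an ε-rule): {J}.
Not nullable: L, P, S — each has a terminal in every rule's right-hand side or depends on a non-nullable symbol.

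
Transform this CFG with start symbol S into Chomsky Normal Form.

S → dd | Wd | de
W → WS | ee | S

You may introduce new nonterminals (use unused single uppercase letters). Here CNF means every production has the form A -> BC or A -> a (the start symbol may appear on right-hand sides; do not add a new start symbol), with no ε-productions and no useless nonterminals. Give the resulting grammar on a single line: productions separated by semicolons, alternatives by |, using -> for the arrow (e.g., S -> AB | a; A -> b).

S -> AA | AB | WA; A -> d; B -> e; W -> AA | AB | BB | WA | WS

No ε-productions.
After unit-elimination: S -> Wd | dd | de; W -> WS | Wd | dd | de | ee.
TERM: introduce A -> d, B -> e and substitute in every rule of length ≥2.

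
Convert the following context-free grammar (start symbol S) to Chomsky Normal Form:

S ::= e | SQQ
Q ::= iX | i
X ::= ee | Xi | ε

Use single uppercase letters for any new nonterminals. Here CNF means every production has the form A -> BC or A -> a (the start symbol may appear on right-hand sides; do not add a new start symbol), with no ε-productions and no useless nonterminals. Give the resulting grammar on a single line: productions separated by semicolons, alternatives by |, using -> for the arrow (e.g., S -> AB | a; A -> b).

Nullable: {X}; after ε-elimination: S -> e | SQQ; Q -> i | iX; X -> i | Xi | ee.
No unit productions to eliminate.
TERM: introduce B -> e, A -> i and substitute in every rule of length ≥2.
BIN: S -> SQQ becomes S -> SC, C -> QQ.

S -> e | SC; A -> i; B -> e; C -> QQ; Q -> i | AX; X -> i | BB | XA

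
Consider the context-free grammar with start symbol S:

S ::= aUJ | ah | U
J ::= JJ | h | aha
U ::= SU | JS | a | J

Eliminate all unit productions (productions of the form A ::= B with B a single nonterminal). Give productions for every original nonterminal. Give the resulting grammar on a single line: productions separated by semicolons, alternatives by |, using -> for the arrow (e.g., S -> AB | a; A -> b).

Unit productions: S->U, U->J.
Unit pairs (A ⇒* B via units): (S,J), (S,U), (U,J).
S: inherits non-unit rules of {J, S, U} → JJ | JS | SU | a | aUJ | ah | aha | h.
J: inherits non-unit rules of {J} → JJ | aha | h.
U: inherits non-unit rules of {J, U} → JJ | JS | SU | a | aha | h.

S -> a | h | JJ | JS | SU | ah | aUJ | aha; J -> h | JJ | aha; U -> a | h | JJ | JS | SU | aha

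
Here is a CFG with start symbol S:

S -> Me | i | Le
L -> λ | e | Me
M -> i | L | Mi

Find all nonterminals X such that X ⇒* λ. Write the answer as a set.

Directly nullable (have an ε-rule): {L}.
M is nullable via M -> L (every symbol on the right is already known nullable).
Not nullable: S — each has a terminal in every rule's right-hand side or depends on a non-nullable symbol.

{L, M}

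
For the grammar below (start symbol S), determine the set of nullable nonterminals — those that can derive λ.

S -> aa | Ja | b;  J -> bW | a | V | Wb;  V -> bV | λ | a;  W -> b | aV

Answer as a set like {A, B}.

{J, V}

Directly nullable (have an ε-rule): {V}.
J is nullable via J -> V (every symbol on the right is already known nullable).
Not nullable: S, W — each has a terminal in every rule's right-hand side or depends on a non-nullable symbol.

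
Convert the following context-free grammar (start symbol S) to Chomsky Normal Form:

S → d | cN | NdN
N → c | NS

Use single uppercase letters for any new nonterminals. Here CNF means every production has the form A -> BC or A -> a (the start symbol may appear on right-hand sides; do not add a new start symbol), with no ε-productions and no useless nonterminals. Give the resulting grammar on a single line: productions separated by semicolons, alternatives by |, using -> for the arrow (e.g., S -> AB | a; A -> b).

S -> d | BN | NC; A -> d; B -> c; C -> AN; N -> c | NS

No ε-productions.
No unit productions to eliminate.
TERM: introduce B -> c, A -> d and substitute in every rule of length ≥2.
BIN: S -> NAN becomes S -> NC, C -> AN.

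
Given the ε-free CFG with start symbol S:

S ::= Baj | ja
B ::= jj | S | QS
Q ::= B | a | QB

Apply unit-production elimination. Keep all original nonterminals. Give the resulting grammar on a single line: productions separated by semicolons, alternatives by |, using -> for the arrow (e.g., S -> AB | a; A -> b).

S -> ja | Baj; B -> QS | ja | jj | Baj; Q -> a | QB | QS | ja | jj | Baj

Unit productions: B->S, Q->B.
Unit pairs (A ⇒* B via units): (B,S), (Q,B), (Q,S).
S: inherits non-unit rules of {S} → Baj | ja.
B: inherits non-unit rules of {B, S} → Baj | QS | ja | jj.
Q: inherits non-unit rules of {B, Q, S} → Baj | QB | QS | a | ja | jj.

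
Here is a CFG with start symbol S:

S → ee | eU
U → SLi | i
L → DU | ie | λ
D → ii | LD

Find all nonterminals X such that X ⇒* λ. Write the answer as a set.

{L}

Directly nullable (have an ε-rule): {L}.
Not nullable: D, S, U — each has a terminal in every rule's right-hand side or depends on a non-nullable symbol.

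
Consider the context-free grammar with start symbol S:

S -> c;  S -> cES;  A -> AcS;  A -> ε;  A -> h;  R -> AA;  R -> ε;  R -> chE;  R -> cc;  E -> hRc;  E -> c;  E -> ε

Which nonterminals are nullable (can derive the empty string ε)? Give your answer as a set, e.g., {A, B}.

Directly nullable (have an ε-rule): {A, E, R}.
Not nullable: S — each has a terminal in every rule's right-hand side or depends on a non-nullable symbol.

{A, E, R}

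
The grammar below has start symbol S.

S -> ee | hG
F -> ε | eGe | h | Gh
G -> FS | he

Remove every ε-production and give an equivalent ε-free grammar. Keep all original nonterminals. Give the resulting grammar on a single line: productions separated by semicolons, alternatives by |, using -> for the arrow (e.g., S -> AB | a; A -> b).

Nullable set: {F}.
Drop F -> ε.
G -> FS: F nullable, giving FS | S.
Unchanged (no nullable symbols): S -> ee; S -> hG; F -> Gh; F -> eGe; F -> h; G -> he.

S -> ee | hG; F -> h | Gh | eGe; G -> S | FS | he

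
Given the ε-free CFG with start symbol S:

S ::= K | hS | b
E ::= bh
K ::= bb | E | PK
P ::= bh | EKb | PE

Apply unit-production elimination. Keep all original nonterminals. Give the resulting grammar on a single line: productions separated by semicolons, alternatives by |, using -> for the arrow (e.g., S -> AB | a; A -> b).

Unit productions: K->E, S->K.
Unit pairs (A ⇒* B via units): (K,E), (S,E), (S,K).
S: inherits non-unit rules of {E, K, S} → PK | b | bb | bh | hS.
E: inherits non-unit rules of {E} → bh.
K: inherits non-unit rules of {E, K} → PK | bb | bh.
P: inherits non-unit rules of {P} → EKb | PE | bh.

S -> b | PK | bb | bh | hS; E -> bh; K -> PK | bb | bh; P -> PE | bh | EKb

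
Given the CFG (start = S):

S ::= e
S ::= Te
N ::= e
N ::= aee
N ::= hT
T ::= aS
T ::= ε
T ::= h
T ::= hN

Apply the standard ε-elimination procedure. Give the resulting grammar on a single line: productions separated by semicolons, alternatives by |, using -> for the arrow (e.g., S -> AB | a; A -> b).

S -> e | Te; N -> e | h | hT | aee; T -> h | aS | hN

Nullable set: {T}.
S -> Te: T nullable, giving Te | e.
N -> hT: T nullable, giving h | hT.
Drop T -> ε.
Unchanged (no nullable symbols): S -> e; N -> aee; N -> e; T -> aS; T -> h; T -> hN.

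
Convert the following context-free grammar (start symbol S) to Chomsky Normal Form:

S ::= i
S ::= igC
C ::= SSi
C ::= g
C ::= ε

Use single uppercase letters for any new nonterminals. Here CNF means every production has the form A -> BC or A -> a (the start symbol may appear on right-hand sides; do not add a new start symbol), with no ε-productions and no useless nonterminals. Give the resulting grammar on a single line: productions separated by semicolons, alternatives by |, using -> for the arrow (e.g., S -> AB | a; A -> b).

S -> i | AB | AE; A -> i; B -> g; C -> g | SD; D -> SA; E -> BC

Nullable: {C}; after ε-elimination: S -> i | ig | igC; C -> g | SSi.
No unit productions to eliminate.
TERM: introduce B -> g, A -> i and substitute in every rule of length ≥2.
BIN: C -> SSA becomes C -> SD, D -> SA; S -> ABC becomes S -> AE, E -> BC.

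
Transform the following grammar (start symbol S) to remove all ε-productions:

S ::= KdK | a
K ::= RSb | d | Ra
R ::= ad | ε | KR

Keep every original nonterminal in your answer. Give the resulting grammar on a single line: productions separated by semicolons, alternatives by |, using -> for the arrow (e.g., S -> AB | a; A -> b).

Nullable set: {R}.
K -> RSb: R nullable, giving RSb | Sb.
K -> Ra: R nullable, giving Ra | a.
Drop R -> ε.
R -> KR: R nullable, giving K | KR.
Unchanged (no nullable symbols): S -> KdK; S -> a; K -> d; R -> ad.

S -> a | KdK; K -> a | d | Ra | Sb | RSb; R -> K | KR | ad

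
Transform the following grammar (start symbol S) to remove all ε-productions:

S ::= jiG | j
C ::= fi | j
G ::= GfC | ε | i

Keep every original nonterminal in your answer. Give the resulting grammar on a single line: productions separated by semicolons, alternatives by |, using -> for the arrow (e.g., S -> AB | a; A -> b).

Nullable set: {G}.
S -> jiG: G nullable, giving ji | jiG.
Drop G -> ε.
G -> GfC: G nullable, giving GfC | fC.
Unchanged (no nullable symbols): S -> j; C -> fi; C -> j; G -> i.

S -> j | ji | jiG; C -> j | fi; G -> i | fC | GfC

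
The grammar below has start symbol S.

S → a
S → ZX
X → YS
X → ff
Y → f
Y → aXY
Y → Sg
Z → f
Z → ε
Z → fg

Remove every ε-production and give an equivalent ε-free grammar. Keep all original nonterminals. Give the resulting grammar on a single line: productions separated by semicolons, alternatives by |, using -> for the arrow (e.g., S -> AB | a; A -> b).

S -> X | a | ZX; X -> YS | ff; Y -> f | Sg | aXY; Z -> f | fg

Nullable set: {Z}.
S -> ZX: Z nullable, giving X | ZX.
Drop Z -> ε.
Unchanged (no nullable symbols): S -> a; X -> YS; X -> ff; Y -> Sg; Y -> aXY; Y -> f; Z -> f; Z -> fg.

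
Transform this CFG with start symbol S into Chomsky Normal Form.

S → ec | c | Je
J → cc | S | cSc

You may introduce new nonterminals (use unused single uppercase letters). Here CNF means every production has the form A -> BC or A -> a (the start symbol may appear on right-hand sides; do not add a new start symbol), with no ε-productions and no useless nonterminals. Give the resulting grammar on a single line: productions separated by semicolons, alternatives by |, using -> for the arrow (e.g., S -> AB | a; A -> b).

S -> c | AB | JA; A -> e; B -> c; C -> SB; J -> c | AB | BB | BC | JA

No ε-productions.
After unit-elimination: S -> c | Je | ec; J -> c | Je | cc | ec | cSc.
TERM: introduce B -> c, A -> e and substitute in every rule of length ≥2.
BIN: J -> BSB becomes J -> BC, C -> SB.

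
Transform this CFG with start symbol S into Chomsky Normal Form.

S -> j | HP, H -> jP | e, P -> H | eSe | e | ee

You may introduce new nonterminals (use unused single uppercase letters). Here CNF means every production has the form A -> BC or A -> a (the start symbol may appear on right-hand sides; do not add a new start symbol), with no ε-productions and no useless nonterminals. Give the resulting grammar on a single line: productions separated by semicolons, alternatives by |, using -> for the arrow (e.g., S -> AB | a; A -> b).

No ε-productions.
After unit-elimination: S -> j | HP; H -> e | jP; P -> e | ee | jP | eSe.
TERM: introduce B -> e, A -> j and substitute in every rule of length ≥2.
BIN: P -> BSB becomes P -> BC, C -> SB.

S -> j | HP; A -> j; B -> e; C -> SB; H -> e | AP; P -> e | AP | BB | BC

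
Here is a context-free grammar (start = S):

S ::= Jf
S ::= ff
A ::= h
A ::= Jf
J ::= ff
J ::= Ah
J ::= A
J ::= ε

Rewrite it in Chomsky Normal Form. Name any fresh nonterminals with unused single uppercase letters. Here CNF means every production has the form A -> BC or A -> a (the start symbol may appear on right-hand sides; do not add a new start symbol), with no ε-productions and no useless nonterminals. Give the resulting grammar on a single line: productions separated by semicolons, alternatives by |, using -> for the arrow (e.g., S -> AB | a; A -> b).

Nullable: {J}; after ε-elimination: S -> f | Jf | ff; A -> f | h | Jf; J -> A | Ah | ff.
After unit-elimination: S -> f | Jf | ff; A -> f | h | Jf; J -> f | h | Ah | Jf | ff.
TERM: introduce B -> f, C -> h and substitute in every rule of length ≥2.

S -> f | BB | JB; A -> f | h | JB; B -> f; C -> h; J -> f | h | AC | BB | JB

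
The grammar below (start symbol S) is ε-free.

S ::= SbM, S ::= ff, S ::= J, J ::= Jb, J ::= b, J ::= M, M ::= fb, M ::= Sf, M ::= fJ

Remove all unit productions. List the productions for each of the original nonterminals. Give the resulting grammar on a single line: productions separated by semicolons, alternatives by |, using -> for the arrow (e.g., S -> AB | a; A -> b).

S -> b | Jb | Sf | fJ | fb | ff | SbM; J -> b | Jb | Sf | fJ | fb; M -> Sf | fJ | fb

Unit productions: J->M, S->J.
Unit pairs (A ⇒* B via units): (J,M), (S,J), (S,M).
S: inherits non-unit rules of {J, M, S} → Jb | SbM | Sf | b | fJ | fb | ff.
J: inherits non-unit rules of {J, M} → Jb | Sf | b | fJ | fb.
M: inherits non-unit rules of {M} → Sf | fJ | fb.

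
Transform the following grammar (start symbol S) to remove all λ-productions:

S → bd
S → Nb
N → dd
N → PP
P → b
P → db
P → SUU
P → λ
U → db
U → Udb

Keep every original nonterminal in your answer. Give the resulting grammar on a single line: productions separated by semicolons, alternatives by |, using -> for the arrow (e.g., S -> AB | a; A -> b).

S -> b | Nb | bd; N -> P | PP | dd; P -> b | db | SUU; U -> db | Udb

Nullable set: {N, P}.
S -> Nb: N nullable, giving Nb | b.
N -> PP: P, P nullable, giving P | PP.
Drop P -> λ.
Unchanged (no nullable symbols): S -> bd; N -> dd; P -> SUU; P -> b; P -> db; U -> Udb; U -> db.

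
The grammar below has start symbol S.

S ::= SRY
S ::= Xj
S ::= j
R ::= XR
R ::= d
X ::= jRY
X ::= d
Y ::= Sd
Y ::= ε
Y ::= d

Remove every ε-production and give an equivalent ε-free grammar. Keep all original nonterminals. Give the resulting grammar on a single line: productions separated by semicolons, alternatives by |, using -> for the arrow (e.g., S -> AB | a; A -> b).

Nullable set: {Y}.
S -> SRY: Y nullable, giving SR | SRY.
X -> jRY: Y nullable, giving jR | jRY.
Drop Y -> ε.
Unchanged (no nullable symbols): S -> Xj; S -> j; R -> XR; R -> d; X -> d; Y -> Sd; Y -> d.

S -> j | SR | Xj | SRY; R -> d | XR; X -> d | jR | jRY; Y -> d | Sd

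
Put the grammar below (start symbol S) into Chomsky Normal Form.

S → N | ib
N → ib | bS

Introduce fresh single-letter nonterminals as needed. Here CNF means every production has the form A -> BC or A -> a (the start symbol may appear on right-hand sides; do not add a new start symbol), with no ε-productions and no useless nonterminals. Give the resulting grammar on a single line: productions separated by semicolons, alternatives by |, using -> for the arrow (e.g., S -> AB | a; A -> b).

No ε-productions.
After unit-elimination: S -> bS | ib; N -> bS | ib.
TERM: introduce A -> b, B -> i and substitute in every rule of length ≥2.
Drop unreachable/unproductive: N.

S -> AS | BA; A -> b; B -> i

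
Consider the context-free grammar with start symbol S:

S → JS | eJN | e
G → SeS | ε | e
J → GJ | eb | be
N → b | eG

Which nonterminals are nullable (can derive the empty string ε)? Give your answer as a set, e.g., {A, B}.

{G}

Directly nullable (have an ε-rule): {G}.
Not nullable: J, N, S — each has a terminal in every rule's right-hand side or depends on a non-nullable symbol.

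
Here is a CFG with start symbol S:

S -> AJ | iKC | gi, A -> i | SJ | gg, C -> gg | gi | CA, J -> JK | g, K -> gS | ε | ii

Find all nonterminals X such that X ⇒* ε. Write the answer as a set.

{K}

Directly nullable (have an ε-rule): {K}.
Not nullable: A, C, J, S — each has a terminal in every rule's right-hand side or depends on a non-nullable symbol.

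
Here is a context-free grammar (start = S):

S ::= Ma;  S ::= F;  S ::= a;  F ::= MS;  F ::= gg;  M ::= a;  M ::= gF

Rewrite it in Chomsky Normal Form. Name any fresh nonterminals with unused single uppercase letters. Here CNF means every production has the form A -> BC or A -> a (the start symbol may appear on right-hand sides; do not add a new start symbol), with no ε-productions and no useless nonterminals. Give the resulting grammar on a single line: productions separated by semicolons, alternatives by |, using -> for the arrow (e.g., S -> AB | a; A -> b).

No ε-productions.
After unit-elimination: S -> a | MS | Ma | gg; F -> MS | gg; M -> a | gF.
TERM: introduce B -> a, A -> g and substitute in every rule of length ≥2.

S -> a | AA | MB | MS; A -> g; B -> a; F -> AA | MS; M -> a | AF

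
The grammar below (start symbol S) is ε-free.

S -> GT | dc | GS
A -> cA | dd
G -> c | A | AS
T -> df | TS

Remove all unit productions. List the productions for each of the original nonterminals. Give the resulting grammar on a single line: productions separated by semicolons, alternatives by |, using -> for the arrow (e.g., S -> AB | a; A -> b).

Unit productions: G->A.
Unit pairs (A ⇒* B via units): (G,A).
S: inherits non-unit rules of {S} → GS | GT | dc.
A: inherits non-unit rules of {A} → cA | dd.
G: inherits non-unit rules of {A, G} → AS | c | cA | dd.
T: inherits non-unit rules of {T} → TS | df.

S -> GS | GT | dc; A -> cA | dd; G -> c | AS | cA | dd; T -> TS | df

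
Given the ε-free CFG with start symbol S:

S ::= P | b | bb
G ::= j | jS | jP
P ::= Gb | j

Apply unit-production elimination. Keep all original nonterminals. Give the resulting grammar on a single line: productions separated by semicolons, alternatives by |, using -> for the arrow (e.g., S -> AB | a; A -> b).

Unit productions: S->P.
Unit pairs (A ⇒* B via units): (S,P).
S: inherits non-unit rules of {P, S} → Gb | b | bb | j.
G: inherits non-unit rules of {G} → j | jP | jS.
P: inherits non-unit rules of {P} → Gb | j.

S -> b | j | Gb | bb; G -> j | jP | jS; P -> j | Gb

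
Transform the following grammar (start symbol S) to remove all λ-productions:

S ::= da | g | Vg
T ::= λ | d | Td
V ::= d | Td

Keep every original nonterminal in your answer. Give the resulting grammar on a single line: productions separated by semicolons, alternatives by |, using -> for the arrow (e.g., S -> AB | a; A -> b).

S -> g | Vg | da; T -> d | Td; V -> d | Td

Nullable set: {T}.
Drop T -> λ.
T -> Td: T nullable, giving Td | d.
V -> Td: T nullable, giving Td | d.
Unchanged (no nullable symbols): S -> Vg; S -> da; S -> g; T -> d; V -> d.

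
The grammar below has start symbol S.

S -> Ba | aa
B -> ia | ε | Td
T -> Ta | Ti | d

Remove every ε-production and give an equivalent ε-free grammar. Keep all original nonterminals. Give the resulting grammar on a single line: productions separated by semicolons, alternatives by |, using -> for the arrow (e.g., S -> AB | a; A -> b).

Nullable set: {B}.
S -> Ba: B nullable, giving Ba | a.
Drop B -> ε.
Unchanged (no nullable symbols): S -> aa; B -> Td; B -> ia; T -> Ta; T -> Ti; T -> d.

S -> a | Ba | aa; B -> Td | ia; T -> d | Ta | Ti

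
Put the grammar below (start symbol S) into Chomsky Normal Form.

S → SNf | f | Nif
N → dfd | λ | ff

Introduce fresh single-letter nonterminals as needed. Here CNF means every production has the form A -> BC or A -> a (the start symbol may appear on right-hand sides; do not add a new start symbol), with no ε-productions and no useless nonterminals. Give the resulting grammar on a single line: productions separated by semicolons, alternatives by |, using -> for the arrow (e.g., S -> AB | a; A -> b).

Nullable: {N}; after ε-elimination: S -> f | Sf | if | Nif | SNf; N -> ff | dfd.
No unit productions to eliminate.
TERM: introduce A -> d, B -> f, C -> i and substitute in every rule of length ≥2.
BIN: N -> ABA becomes N -> AD, D -> BA; S -> NCB becomes S -> NE, E -> CB; S -> SNB becomes S -> SF, F -> NB.

S -> f | CB | NE | SB | SF; A -> d; B -> f; C -> i; D -> BA; E -> CB; F -> NB; N -> AD | BB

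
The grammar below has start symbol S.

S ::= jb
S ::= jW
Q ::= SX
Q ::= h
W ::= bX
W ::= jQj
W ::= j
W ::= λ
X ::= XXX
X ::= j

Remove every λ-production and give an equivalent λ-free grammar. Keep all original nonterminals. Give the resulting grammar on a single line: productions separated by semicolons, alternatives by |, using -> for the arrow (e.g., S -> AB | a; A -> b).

S -> j | jW | jb; Q -> h | SX; W -> j | bX | jQj; X -> j | XXX

Nullable set: {W}.
S -> jW: W nullable, giving j | jW.
Drop W -> λ.
Unchanged (no nullable symbols): S -> jb; Q -> SX; Q -> h; W -> bX; W -> j; W -> jQj; X -> XXX; X -> j.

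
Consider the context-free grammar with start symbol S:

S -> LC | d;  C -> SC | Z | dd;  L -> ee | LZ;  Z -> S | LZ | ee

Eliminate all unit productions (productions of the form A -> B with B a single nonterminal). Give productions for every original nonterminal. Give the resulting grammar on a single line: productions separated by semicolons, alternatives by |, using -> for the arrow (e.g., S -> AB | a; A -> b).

Unit productions: C->Z, Z->S.
Unit pairs (A ⇒* B via units): (C,S), (C,Z), (Z,S).
S: inherits non-unit rules of {S} → LC | d.
C: inherits non-unit rules of {C, S, Z} → LC | LZ | SC | d | dd | ee.
L: inherits non-unit rules of {L} → LZ | ee.
Z: inherits non-unit rules of {S, Z} → LC | LZ | d | ee.

S -> d | LC; C -> d | LC | LZ | SC | dd | ee; L -> LZ | ee; Z -> d | LC | LZ | ee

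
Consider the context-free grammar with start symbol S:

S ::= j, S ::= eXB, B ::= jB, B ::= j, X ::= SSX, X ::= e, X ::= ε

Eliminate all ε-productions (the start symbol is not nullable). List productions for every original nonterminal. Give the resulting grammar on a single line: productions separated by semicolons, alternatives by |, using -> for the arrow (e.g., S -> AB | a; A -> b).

Nullable set: {X}.
S -> eXB: X nullable, giving eB | eXB.
Drop X -> ε.
X -> SSX: X nullable, giving SS | SSX.
Unchanged (no nullable symbols): S -> j; B -> j; B -> jB; X -> e.

S -> j | eB | eXB; B -> j | jB; X -> e | SS | SSX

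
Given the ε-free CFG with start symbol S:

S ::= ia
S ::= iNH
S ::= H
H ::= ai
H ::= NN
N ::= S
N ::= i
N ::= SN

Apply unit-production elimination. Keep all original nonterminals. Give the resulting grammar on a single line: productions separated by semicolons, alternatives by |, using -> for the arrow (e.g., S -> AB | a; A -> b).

S -> NN | ai | ia | iNH; H -> NN | ai; N -> i | NN | SN | ai | ia | iNH

Unit productions: N->S, S->H.
Unit pairs (A ⇒* B via units): (N,H), (N,S), (S,H).
S: inherits non-unit rules of {H, S} → NN | ai | iNH | ia.
H: inherits non-unit rules of {H} → NN | ai.
N: inherits non-unit rules of {H, N, S} → NN | SN | ai | i | iNH | ia.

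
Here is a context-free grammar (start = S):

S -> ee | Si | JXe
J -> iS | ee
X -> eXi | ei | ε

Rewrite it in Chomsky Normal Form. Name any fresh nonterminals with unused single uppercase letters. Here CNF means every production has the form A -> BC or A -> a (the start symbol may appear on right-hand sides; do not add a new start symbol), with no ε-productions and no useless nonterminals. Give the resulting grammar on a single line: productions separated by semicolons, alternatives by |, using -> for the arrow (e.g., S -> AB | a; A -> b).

S -> AA | JA | JC | SB; A -> e; B -> i; C -> XA; D -> XB; J -> AA | BS; X -> AB | AD

Nullable: {X}; after ε-elimination: S -> Je | Si | ee | JXe; J -> ee | iS; X -> ei | eXi.
No unit productions to eliminate.
TERM: introduce A -> e, B -> i and substitute in every rule of length ≥2.
BIN: S -> JXA becomes S -> JC, C -> XA; X -> AXB becomes X -> AD, D -> XB.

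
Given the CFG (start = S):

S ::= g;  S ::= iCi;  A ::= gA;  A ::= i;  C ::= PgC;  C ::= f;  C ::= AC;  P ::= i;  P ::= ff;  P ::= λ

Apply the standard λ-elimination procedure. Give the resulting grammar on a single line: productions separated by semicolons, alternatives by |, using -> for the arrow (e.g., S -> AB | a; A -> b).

Nullable set: {P}.
C -> PgC: P nullable, giving PgC | gC.
Drop P -> λ.
Unchanged (no nullable symbols): S -> g; S -> iCi; A -> gA; A -> i; C -> AC; C -> f; P -> ff; P -> i.

S -> g | iCi; A -> i | gA; C -> f | AC | gC | PgC; P -> i | ff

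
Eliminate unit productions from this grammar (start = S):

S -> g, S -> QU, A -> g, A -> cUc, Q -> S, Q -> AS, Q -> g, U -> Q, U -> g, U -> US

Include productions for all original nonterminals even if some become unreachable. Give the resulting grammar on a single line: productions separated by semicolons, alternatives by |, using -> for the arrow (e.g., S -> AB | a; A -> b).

Unit productions: Q->S, U->Q.
Unit pairs (A ⇒* B via units): (Q,S), (U,Q), (U,S).
S: inherits non-unit rules of {S} → QU | g.
A: inherits non-unit rules of {A} → cUc | g.
Q: inherits non-unit rules of {Q, S} → AS | QU | g.
U: inherits non-unit rules of {Q, S, U} → AS | QU | US | g.

S -> g | QU; A -> g | cUc; Q -> g | AS | QU; U -> g | AS | QU | US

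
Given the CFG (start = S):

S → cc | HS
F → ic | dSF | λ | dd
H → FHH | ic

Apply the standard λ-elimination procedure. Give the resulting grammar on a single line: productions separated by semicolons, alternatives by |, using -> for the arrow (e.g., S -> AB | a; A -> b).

S -> HS | cc; F -> dS | dd | ic | dSF; H -> HH | ic | FHH

Nullable set: {F}.
Drop F -> λ.
F -> dSF: F nullable, giving dS | dSF.
H -> FHH: F nullable, giving FHH | HH.
Unchanged (no nullable symbols): S -> HS; S -> cc; F -> dd; F -> ic; H -> ic.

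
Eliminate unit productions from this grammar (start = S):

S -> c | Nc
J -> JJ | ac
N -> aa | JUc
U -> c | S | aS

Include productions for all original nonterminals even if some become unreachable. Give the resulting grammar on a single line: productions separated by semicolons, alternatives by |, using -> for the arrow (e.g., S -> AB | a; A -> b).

S -> c | Nc; J -> JJ | ac; N -> aa | JUc; U -> c | Nc | aS

Unit productions: U->S.
Unit pairs (A ⇒* B via units): (U,S).
S: inherits non-unit rules of {S} → Nc | c.
J: inherits non-unit rules of {J} → JJ | ac.
N: inherits non-unit rules of {N} → JUc | aa.
U: inherits non-unit rules of {S, U} → Nc | aS | c.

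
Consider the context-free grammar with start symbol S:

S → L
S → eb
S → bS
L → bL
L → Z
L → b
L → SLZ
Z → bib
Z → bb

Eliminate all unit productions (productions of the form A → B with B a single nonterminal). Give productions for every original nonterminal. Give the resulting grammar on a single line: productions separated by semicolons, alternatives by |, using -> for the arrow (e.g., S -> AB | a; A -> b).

S -> b | bL | bS | bb | eb | SLZ | bib; L -> b | bL | bb | SLZ | bib; Z -> bb | bib

Unit productions: L->Z, S->L.
Unit pairs (A ⇒* B via units): (L,Z), (S,L), (S,Z).
S: inherits non-unit rules of {L, S, Z} → SLZ | b | bL | bS | bb | bib | eb.
L: inherits non-unit rules of {L, Z} → SLZ | b | bL | bb | bib.
Z: inherits non-unit rules of {Z} → bb | bib.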